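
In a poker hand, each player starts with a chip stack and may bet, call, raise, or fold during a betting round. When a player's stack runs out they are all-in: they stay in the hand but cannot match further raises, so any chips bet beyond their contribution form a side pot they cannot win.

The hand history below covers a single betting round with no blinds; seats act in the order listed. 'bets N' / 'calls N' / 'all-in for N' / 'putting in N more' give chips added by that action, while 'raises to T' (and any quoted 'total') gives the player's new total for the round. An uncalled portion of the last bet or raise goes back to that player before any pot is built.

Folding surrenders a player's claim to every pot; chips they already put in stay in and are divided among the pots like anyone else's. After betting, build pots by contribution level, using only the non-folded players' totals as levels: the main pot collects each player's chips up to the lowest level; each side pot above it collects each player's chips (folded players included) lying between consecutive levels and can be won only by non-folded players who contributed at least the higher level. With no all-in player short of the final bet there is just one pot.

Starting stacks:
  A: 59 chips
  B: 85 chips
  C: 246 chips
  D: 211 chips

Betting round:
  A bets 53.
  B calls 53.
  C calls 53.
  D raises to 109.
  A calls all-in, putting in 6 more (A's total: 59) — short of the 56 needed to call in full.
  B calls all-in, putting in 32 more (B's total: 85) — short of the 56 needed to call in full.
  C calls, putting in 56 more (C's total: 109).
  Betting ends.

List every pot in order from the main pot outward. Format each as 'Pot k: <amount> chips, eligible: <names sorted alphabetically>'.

Pot 1: 236 chips, eligible: A, B, C, D
Pot 2: 78 chips, eligible: B, C, D
Pot 3: 48 chips, eligible: C, D

Derivation:
Contributions: A=59, B=85, C=109, D=109
Pot levels (distinct totals of non-folded players): 59, 85, 109
Layer 1-59: 59 each from A, B, C, D = 59*4 = 236 chips; eligible A, B, C, D
Layer 60-85: 26 each from B, C, D = 26*3 = 78 chips; eligible B, C, D
Layer 86-109: 24 each from C, D = 24*2 = 48 chips; eligible C, D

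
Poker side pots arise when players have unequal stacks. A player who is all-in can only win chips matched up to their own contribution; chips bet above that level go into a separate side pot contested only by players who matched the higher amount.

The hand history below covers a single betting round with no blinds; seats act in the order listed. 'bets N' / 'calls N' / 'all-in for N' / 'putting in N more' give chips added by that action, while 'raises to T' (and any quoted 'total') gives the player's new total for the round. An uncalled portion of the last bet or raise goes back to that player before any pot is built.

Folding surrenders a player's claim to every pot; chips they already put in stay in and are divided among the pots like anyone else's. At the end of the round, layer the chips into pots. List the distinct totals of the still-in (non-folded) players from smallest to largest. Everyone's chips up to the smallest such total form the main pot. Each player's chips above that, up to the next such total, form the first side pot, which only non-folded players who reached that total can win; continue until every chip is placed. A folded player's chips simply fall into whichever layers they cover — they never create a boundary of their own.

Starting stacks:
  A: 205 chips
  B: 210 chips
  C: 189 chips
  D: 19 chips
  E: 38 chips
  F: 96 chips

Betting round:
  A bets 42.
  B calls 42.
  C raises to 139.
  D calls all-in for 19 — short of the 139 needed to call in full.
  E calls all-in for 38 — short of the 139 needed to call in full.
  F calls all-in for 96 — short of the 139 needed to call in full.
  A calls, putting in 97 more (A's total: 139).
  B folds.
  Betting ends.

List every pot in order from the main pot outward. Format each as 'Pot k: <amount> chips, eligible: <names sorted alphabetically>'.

Pot 1: 114 chips, eligible: A, C, D, E, F
Pot 2: 95 chips, eligible: A, C, E, F
Pot 3: 178 chips, eligible: A, C, F
Pot 4: 86 chips, eligible: A, C

Derivation:
Contributions: A=139, B=42, C=139, D=19, E=38, F=96
Folded: B
Pot levels (distinct totals of non-folded players): 19, 38, 96, 139
Layer 1-19: 19 each from A, B, C, D, E, F = 19*6 = 114 chips; eligible A, C, D, E, F
Layer 20-38: 19 each from A, B, C, E, F = 19*5 = 95 chips; eligible A, C, E, F
Layer 39-96: A 58 + B 4 + C 58 + F 58 = 178 chips; eligible A, C, F
Layer 97-139: 43 each from A, C = 43*2 = 86 chips; eligible A, C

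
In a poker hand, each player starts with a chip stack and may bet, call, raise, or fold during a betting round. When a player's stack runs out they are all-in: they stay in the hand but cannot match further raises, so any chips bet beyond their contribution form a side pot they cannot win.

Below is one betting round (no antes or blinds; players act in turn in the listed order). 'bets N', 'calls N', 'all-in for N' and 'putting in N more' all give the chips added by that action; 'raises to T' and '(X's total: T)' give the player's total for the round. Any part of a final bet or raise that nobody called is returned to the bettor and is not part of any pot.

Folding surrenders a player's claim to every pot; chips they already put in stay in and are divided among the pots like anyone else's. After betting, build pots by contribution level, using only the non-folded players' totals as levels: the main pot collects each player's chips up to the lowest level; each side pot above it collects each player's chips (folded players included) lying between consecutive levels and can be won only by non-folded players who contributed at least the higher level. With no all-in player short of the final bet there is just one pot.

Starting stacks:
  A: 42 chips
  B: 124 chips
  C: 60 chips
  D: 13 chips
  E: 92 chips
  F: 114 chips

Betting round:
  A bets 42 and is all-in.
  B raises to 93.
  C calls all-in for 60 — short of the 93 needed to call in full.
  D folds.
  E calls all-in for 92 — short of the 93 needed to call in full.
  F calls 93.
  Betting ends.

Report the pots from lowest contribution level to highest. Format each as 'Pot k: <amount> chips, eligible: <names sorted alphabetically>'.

Contributions: A=42, B=93, C=60, E=92, F=93
Folded: D
Pot levels (distinct totals of non-folded players): 42, 60, 92, 93
Layer 1-42: 42 each from A, B, C, E, F = 42*5 = 210 chips; eligible A, B, C, E, F
Layer 43-60: 18 each from B, C, E, F = 18*4 = 72 chips; eligible B, C, E, F
Layer 61-92: 32 each from B, E, F = 32*3 = 96 chips; eligible B, E, F
Layer 93-93: 1 each from B, F = 1*2 = 2 chips; eligible B, F

Pot 1: 210 chips, eligible: A, B, C, E, F
Pot 2: 72 chips, eligible: B, C, E, F
Pot 3: 96 chips, eligible: B, E, F
Pot 4: 2 chips, eligible: B, F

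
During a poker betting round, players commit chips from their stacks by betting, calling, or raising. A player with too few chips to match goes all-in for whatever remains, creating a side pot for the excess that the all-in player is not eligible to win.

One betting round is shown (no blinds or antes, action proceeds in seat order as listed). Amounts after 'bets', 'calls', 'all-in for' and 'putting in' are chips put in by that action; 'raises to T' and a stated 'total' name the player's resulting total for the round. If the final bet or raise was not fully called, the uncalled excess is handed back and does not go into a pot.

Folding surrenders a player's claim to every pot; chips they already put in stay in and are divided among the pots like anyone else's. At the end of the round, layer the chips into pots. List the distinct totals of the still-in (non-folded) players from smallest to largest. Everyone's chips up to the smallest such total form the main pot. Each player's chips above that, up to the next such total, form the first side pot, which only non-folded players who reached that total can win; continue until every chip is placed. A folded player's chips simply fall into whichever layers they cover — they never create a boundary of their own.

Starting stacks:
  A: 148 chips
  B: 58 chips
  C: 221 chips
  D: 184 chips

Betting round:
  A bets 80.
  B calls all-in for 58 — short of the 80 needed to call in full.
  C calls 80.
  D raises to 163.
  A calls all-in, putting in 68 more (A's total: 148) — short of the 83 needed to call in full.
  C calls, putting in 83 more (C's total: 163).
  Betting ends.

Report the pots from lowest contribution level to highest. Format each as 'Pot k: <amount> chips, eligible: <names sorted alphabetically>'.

Pot 1: 232 chips, eligible: A, B, C, D
Pot 2: 270 chips, eligible: A, C, D
Pot 3: 30 chips, eligible: C, D

Derivation:
Contributions: A=148, B=58, C=163, D=163
Pot levels (distinct totals of non-folded players): 58, 148, 163
Layer 1-58: 58 each from A, B, C, D = 58*4 = 232 chips; eligible A, B, C, D
Layer 59-148: 90 each from A, C, D = 90*3 = 270 chips; eligible A, C, D
Layer 149-163: 15 each from C, D = 15*2 = 30 chips; eligible C, D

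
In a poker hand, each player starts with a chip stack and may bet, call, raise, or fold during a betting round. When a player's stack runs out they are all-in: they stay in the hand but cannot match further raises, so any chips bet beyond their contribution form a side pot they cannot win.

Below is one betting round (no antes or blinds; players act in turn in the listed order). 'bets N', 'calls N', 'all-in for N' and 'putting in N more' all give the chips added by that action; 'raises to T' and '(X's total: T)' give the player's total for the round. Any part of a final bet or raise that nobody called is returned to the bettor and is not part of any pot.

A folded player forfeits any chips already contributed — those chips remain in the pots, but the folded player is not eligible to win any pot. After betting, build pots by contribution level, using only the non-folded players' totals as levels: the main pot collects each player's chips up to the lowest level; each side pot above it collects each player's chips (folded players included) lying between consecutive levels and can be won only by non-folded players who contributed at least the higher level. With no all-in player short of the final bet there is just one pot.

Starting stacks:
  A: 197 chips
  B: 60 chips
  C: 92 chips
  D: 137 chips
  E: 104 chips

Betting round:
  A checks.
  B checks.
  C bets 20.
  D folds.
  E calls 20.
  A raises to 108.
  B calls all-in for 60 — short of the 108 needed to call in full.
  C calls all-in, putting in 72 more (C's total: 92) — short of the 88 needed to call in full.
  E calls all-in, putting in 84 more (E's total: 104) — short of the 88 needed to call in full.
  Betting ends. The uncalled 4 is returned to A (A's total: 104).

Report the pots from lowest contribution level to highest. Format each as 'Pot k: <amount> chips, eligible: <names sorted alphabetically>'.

Contributions (after 4 returned to A): A=104, B=60, C=92, E=104
Folded: D
Pot levels (distinct totals of non-folded players): 60, 92, 104
Layer 1-60: 60 each from A, B, C, E = 60*4 = 240 chips; eligible A, B, C, E
Layer 61-92: 32 each from A, C, E = 32*3 = 96 chips; eligible A, C, E
Layer 93-104: 12 each from A, E = 12*2 = 24 chips; eligible A, E

Pot 1: 240 chips, eligible: A, B, C, E
Pot 2: 96 chips, eligible: A, C, E
Pot 3: 24 chips, eligible: A, E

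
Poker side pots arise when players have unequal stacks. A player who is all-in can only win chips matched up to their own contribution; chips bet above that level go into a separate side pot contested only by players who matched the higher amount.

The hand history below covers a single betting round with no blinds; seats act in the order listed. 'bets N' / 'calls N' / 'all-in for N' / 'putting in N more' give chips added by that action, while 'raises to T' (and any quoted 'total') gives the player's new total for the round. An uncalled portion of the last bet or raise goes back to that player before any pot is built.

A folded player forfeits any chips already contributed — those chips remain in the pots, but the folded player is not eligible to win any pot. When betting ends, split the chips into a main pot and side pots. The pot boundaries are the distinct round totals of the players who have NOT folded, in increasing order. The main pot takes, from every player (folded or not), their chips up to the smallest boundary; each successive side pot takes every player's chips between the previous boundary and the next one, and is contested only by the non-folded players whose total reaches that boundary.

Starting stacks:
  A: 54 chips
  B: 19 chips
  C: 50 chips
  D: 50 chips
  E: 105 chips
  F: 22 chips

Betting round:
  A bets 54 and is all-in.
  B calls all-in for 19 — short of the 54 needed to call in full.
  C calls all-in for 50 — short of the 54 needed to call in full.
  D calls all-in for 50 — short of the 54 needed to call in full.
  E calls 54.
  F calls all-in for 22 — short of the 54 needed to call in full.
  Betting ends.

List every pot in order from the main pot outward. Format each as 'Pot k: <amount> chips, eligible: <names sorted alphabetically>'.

Pot 1: 114 chips, eligible: A, B, C, D, E, F
Pot 2: 15 chips, eligible: A, C, D, E, F
Pot 3: 112 chips, eligible: A, C, D, E
Pot 4: 8 chips, eligible: A, E

Derivation:
Contributions: A=54, B=19, C=50, D=50, E=54, F=22
Pot levels (distinct totals of non-folded players): 19, 22, 50, 54
Layer 1-19: 19 each from A, B, C, D, E, F = 19*6 = 114 chips; eligible A, B, C, D, E, F
Layer 20-22: 3 each from A, C, D, E, F = 3*5 = 15 chips; eligible A, C, D, E, F
Layer 23-50: 28 each from A, C, D, E = 28*4 = 112 chips; eligible A, C, D, E
Layer 51-54: 4 each from A, E = 4*2 = 8 chips; eligible A, E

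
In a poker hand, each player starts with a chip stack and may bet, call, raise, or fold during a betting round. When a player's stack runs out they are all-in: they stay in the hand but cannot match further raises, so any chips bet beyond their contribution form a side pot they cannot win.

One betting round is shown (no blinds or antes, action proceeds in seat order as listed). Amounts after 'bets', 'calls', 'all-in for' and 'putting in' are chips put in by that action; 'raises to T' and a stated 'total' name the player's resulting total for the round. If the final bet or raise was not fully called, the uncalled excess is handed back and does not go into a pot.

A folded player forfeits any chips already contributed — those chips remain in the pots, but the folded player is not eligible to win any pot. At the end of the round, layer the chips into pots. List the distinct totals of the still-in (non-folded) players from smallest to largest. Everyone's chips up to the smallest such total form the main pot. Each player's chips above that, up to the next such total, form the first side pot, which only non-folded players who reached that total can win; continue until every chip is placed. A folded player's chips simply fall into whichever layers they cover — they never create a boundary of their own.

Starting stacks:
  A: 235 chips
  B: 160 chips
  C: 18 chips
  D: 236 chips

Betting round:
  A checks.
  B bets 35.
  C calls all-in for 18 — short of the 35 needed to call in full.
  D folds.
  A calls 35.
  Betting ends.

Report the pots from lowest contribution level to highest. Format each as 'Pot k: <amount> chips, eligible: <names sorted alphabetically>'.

Contributions: A=35, B=35, C=18
Folded: D
Pot levels (distinct totals of non-folded players): 18, 35
Layer 1-18: 18 each from A, B, C = 18*3 = 54 chips; eligible A, B, C
Layer 19-35: 17 each from A, B = 17*2 = 34 chips; eligible A, B

Pot 1: 54 chips, eligible: A, B, C
Pot 2: 34 chips, eligible: A, B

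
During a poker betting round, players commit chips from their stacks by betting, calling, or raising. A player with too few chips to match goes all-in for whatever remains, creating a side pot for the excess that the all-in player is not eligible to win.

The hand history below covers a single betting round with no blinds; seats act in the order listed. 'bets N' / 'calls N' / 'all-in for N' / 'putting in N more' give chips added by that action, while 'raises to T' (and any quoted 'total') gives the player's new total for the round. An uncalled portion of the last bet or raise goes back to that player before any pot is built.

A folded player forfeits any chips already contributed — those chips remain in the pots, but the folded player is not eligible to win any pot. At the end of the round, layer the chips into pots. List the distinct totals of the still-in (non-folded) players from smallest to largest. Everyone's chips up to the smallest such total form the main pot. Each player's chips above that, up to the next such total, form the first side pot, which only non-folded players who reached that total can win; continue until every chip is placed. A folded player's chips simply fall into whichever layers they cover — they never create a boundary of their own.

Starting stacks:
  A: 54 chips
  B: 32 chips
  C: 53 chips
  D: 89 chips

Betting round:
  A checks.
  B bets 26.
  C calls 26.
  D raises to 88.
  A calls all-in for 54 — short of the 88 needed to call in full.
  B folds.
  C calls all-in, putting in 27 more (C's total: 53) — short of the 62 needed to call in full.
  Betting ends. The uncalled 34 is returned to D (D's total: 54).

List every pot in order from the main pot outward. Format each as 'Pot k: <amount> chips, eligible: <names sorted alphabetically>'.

Pot 1: 185 chips, eligible: A, C, D
Pot 2: 2 chips, eligible: A, D

Derivation:
Contributions (after 34 returned to D): A=54, B=26, C=53, D=54
Folded: B
Pot levels (distinct totals of non-folded players): 53, 54
Layer 1-53: A 53 + B 26 + C 53 + D 53 = 185 chips; eligible A, C, D
Layer 54-54: 1 each from A, D = 1*2 = 2 chips; eligible A, D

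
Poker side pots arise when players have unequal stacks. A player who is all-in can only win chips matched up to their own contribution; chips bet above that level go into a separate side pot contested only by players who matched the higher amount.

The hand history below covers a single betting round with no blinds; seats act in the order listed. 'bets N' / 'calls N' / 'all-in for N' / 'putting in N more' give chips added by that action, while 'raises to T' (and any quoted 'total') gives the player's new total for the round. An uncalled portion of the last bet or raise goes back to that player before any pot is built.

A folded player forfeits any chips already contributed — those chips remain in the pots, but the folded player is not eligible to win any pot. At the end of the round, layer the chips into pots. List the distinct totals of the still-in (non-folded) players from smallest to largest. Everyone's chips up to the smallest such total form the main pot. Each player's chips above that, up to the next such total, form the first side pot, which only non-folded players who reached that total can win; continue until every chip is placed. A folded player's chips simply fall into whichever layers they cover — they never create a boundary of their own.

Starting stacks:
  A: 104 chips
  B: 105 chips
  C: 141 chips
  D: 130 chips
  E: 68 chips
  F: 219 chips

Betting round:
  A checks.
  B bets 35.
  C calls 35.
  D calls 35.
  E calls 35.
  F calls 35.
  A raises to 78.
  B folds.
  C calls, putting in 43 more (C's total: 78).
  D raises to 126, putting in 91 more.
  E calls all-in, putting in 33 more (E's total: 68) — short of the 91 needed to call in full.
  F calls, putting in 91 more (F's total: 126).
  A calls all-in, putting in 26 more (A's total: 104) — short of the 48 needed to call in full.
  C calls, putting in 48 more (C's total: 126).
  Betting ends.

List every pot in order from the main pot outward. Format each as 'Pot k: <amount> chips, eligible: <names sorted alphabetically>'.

Contributions: A=104, B=35, C=126, D=126, E=68, F=126
Folded: B
Pot levels (distinct totals of non-folded players): 68, 104, 126
Layer 1-68: A 68 + B 35 + C 68 + D 68 + E 68 + F 68 = 375 chips; eligible A, C, D, E, F
Layer 69-104: 36 each from A, C, D, F = 36*4 = 144 chips; eligible A, C, D, F
Layer 105-126: 22 each from C, D, F = 22*3 = 66 chips; eligible C, D, F

Pot 1: 375 chips, eligible: A, C, D, E, F
Pot 2: 144 chips, eligible: A, C, D, F
Pot 3: 66 chips, eligible: C, D, F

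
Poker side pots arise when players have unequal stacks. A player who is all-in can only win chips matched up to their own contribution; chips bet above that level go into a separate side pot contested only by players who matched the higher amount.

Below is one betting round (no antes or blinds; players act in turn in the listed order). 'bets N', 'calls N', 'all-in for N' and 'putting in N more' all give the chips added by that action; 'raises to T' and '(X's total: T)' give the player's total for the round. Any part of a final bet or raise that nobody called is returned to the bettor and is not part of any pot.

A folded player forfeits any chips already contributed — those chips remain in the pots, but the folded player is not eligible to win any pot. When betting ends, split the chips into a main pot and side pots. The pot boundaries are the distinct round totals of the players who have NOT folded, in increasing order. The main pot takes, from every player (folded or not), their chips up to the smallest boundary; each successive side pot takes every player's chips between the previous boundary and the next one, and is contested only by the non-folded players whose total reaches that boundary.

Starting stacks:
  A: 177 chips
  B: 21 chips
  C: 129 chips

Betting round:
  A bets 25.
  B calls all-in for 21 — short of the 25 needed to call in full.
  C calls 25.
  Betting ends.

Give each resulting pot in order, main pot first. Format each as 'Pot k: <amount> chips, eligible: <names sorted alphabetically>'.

Contributions: A=25, B=21, C=25
Pot levels (distinct totals of non-folded players): 21, 25
Layer 1-21: 21 each from A, B, C = 21*3 = 63 chips; eligible A, B, C
Layer 22-25: 4 each from A, C = 4*2 = 8 chips; eligible A, C

Pot 1: 63 chips, eligible: A, B, C
Pot 2: 8 chips, eligible: A, C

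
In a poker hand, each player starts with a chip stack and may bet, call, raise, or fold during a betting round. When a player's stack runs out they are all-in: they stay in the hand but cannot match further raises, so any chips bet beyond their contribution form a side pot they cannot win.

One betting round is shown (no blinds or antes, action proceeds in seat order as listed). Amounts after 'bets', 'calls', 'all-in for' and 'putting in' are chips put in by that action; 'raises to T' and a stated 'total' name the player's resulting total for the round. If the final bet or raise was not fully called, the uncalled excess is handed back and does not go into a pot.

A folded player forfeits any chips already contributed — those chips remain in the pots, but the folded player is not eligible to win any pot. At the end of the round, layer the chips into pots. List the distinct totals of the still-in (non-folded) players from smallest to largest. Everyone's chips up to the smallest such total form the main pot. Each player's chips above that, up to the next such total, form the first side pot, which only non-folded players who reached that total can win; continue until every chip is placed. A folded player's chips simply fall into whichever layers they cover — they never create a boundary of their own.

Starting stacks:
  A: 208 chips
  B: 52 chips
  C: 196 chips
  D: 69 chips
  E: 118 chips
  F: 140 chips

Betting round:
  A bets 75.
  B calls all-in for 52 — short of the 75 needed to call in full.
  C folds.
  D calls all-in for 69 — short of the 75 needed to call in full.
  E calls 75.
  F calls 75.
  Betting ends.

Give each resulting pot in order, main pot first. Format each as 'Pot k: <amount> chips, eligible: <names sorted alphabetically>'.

Contributions: A=75, B=52, D=69, E=75, F=75
Folded: C
Pot levels (distinct totals of non-folded players): 52, 69, 75
Layer 1-52: 52 each from A, B, D, E, F = 52*5 = 260 chips; eligible A, B, D, E, F
Layer 53-69: 17 each from A, D, E, F = 17*4 = 68 chips; eligible A, D, E, F
Layer 70-75: 6 each from A, E, F = 6*3 = 18 chips; eligible A, E, F

Pot 1: 260 chips, eligible: A, B, D, E, F
Pot 2: 68 chips, eligible: A, D, E, F
Pot 3: 18 chips, eligible: A, E, F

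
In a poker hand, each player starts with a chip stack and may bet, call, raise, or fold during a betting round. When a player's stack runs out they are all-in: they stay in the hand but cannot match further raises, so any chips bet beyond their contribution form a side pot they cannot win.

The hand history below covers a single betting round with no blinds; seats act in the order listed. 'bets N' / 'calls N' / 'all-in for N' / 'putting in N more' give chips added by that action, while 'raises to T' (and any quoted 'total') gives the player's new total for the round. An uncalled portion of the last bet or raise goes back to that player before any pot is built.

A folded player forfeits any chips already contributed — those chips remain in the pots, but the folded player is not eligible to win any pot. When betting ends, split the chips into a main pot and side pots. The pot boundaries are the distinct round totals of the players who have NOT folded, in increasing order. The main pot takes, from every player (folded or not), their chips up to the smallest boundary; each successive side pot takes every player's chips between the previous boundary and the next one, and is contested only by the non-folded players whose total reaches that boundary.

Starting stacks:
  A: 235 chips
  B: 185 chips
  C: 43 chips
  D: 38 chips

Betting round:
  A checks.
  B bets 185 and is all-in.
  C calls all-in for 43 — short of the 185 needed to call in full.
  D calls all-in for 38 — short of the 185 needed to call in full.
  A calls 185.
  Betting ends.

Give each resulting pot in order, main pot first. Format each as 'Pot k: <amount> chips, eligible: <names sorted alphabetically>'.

Pot 1: 152 chips, eligible: A, B, C, D
Pot 2: 15 chips, eligible: A, B, C
Pot 3: 284 chips, eligible: A, B

Derivation:
Contributions: A=185, B=185, C=43, D=38
Pot levels (distinct totals of non-folded players): 38, 43, 185
Layer 1-38: 38 each from A, B, C, D = 38*4 = 152 chips; eligible A, B, C, D
Layer 39-43: 5 each from A, B, C = 5*3 = 15 chips; eligible A, B, C
Layer 44-185: 142 each from A, B = 142*2 = 284 chips; eligible A, B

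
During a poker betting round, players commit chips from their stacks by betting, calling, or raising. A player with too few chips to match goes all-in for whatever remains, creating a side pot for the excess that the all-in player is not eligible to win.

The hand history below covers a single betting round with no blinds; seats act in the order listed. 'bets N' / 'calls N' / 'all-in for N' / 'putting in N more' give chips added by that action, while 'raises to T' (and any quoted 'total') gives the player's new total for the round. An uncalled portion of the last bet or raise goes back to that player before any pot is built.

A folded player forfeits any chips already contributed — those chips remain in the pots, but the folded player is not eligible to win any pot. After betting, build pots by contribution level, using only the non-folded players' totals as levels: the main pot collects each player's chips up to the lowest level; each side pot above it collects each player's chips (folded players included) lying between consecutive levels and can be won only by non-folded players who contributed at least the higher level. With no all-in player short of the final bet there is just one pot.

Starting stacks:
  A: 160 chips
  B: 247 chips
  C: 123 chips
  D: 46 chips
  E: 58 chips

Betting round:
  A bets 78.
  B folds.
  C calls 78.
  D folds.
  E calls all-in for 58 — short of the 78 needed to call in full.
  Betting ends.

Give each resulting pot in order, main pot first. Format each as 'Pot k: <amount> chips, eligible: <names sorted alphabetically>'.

Pot 1: 174 chips, eligible: A, C, E
Pot 2: 40 chips, eligible: A, C

Derivation:
Contributions: A=78, C=78, E=58
Folded: B, D
Pot levels (distinct totals of non-folded players): 58, 78
Layer 1-58: 58 each from A, C, E = 58*3 = 174 chips; eligible A, C, E
Layer 59-78: 20 each from A, C = 20*2 = 40 chips; eligible A, C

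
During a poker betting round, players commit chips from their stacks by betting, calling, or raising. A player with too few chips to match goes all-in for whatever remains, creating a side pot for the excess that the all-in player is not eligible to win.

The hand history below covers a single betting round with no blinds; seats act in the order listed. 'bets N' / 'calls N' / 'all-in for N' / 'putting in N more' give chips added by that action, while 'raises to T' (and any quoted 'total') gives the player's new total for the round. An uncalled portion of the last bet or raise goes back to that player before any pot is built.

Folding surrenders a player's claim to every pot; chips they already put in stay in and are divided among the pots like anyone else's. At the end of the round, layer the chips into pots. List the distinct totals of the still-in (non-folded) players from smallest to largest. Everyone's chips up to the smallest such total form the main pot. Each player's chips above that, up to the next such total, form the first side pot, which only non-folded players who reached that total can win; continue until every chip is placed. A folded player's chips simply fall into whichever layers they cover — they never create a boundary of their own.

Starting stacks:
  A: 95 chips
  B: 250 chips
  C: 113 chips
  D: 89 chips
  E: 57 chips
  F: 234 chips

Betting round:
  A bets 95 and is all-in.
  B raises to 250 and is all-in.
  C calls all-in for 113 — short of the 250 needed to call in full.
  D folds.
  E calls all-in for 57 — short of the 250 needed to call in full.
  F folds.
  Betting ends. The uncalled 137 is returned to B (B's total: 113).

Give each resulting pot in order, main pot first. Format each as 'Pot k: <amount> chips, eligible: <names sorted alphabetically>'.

Pot 1: 228 chips, eligible: A, B, C, E
Pot 2: 114 chips, eligible: A, B, C
Pot 3: 36 chips, eligible: B, C

Derivation:
Contributions (after 137 returned to B): A=95, B=113, C=113, E=57
Folded: D, F
Pot levels (distinct totals of non-folded players): 57, 95, 113
Layer 1-57: 57 each from A, B, C, E = 57*4 = 228 chips; eligible A, B, C, E
Layer 58-95: 38 each from A, B, C = 38*3 = 114 chips; eligible A, B, C
Layer 96-113: 18 each from B, C = 18*2 = 36 chips; eligible B, C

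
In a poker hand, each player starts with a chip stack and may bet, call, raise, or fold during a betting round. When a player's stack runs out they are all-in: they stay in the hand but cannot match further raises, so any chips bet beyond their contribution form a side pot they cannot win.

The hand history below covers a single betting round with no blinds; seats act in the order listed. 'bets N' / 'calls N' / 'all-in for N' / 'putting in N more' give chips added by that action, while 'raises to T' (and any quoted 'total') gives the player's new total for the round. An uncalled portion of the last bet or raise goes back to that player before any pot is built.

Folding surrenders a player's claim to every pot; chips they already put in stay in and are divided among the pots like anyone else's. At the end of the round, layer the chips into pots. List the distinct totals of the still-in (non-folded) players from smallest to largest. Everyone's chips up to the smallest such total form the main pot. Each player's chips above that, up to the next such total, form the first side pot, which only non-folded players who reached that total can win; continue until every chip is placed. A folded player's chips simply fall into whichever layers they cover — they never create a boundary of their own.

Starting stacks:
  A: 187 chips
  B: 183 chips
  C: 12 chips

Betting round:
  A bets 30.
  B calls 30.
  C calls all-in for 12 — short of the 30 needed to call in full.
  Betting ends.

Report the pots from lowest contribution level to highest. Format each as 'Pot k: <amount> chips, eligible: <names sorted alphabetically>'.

Pot 1: 36 chips, eligible: A, B, C
Pot 2: 36 chips, eligible: A, B

Derivation:
Contributions: A=30, B=30, C=12
Pot levels (distinct totals of non-folded players): 12, 30
Layer 1-12: 12 each from A, B, C = 12*3 = 36 chips; eligible A, B, C
Layer 13-30: 18 each from A, B = 18*2 = 36 chips; eligible A, B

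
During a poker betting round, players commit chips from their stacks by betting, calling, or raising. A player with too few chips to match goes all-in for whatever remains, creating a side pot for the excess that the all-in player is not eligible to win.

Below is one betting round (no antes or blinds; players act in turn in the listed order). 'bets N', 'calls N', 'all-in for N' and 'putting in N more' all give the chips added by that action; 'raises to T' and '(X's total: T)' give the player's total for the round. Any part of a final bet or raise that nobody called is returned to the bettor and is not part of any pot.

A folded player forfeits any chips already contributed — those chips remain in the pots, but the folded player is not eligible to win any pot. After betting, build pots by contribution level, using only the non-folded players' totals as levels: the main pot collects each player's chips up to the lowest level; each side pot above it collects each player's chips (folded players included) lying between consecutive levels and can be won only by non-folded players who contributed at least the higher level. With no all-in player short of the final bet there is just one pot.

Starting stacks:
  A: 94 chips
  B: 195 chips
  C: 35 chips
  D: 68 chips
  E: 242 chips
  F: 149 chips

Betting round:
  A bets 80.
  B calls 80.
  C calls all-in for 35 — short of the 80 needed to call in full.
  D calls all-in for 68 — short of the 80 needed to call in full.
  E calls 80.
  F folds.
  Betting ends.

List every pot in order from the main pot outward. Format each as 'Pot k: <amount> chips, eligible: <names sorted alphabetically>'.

Pot 1: 175 chips, eligible: A, B, C, D, E
Pot 2: 132 chips, eligible: A, B, D, E
Pot 3: 36 chips, eligible: A, B, E

Derivation:
Contributions: A=80, B=80, C=35, D=68, E=80
Folded: F
Pot levels (distinct totals of non-folded players): 35, 68, 80
Layer 1-35: 35 each from A, B, C, D, E = 35*5 = 175 chips; eligible A, B, C, D, E
Layer 36-68: 33 each from A, B, D, E = 33*4 = 132 chips; eligible A, B, D, E
Layer 69-80: 12 each from A, B, E = 12*3 = 36 chips; eligible A, B, E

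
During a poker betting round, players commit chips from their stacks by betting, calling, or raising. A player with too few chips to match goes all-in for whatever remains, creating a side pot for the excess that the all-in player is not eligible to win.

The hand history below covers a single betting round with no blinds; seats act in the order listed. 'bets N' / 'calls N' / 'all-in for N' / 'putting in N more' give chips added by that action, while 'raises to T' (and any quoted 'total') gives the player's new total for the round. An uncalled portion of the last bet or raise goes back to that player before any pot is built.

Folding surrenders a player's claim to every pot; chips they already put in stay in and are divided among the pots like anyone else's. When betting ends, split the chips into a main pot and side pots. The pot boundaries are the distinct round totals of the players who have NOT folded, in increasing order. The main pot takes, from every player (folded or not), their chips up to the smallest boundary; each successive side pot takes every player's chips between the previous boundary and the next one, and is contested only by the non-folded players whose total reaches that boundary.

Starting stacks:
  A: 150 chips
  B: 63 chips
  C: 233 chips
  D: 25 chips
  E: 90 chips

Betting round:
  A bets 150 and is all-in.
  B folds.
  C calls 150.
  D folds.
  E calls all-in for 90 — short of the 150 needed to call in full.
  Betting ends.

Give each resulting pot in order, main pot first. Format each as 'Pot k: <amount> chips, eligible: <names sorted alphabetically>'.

Pot 1: 270 chips, eligible: A, C, E
Pot 2: 120 chips, eligible: A, C

Derivation:
Contributions: A=150, C=150, E=90
Folded: B, D
Pot levels (distinct totals of non-folded players): 90, 150
Layer 1-90: 90 each from A, C, E = 90*3 = 270 chips; eligible A, C, E
Layer 91-150: 60 each from A, C = 60*2 = 120 chips; eligible A, C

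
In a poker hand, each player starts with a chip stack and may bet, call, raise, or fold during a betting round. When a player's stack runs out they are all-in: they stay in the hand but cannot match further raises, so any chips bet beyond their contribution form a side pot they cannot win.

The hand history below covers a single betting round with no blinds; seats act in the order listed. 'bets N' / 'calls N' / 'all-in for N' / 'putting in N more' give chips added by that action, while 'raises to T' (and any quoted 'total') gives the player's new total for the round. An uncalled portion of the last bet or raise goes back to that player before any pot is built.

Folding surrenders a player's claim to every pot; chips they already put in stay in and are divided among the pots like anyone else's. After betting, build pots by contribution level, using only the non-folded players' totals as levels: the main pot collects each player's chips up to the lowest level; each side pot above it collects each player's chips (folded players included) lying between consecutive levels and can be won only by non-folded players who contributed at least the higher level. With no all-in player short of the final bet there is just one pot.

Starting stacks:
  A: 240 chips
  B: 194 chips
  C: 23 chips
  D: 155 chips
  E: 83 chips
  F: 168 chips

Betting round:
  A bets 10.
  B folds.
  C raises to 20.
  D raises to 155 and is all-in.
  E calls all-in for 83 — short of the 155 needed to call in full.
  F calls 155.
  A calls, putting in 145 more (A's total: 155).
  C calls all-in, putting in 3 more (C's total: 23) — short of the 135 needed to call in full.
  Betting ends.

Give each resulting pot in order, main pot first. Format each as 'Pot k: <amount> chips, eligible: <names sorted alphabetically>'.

Pot 1: 115 chips, eligible: A, C, D, E, F
Pot 2: 240 chips, eligible: A, D, E, F
Pot 3: 216 chips, eligible: A, D, F

Derivation:
Contributions: A=155, C=23, D=155, E=83, F=155
Folded: B
Pot levels (distinct totals of non-folded players): 23, 83, 155
Layer 1-23: 23 each from A, C, D, E, F = 23*5 = 115 chips; eligible A, C, D, E, F
Layer 24-83: 60 each from A, D, E, F = 60*4 = 240 chips; eligible A, D, E, F
Layer 84-155: 72 each from A, D, F = 72*3 = 216 chips; eligible A, D, F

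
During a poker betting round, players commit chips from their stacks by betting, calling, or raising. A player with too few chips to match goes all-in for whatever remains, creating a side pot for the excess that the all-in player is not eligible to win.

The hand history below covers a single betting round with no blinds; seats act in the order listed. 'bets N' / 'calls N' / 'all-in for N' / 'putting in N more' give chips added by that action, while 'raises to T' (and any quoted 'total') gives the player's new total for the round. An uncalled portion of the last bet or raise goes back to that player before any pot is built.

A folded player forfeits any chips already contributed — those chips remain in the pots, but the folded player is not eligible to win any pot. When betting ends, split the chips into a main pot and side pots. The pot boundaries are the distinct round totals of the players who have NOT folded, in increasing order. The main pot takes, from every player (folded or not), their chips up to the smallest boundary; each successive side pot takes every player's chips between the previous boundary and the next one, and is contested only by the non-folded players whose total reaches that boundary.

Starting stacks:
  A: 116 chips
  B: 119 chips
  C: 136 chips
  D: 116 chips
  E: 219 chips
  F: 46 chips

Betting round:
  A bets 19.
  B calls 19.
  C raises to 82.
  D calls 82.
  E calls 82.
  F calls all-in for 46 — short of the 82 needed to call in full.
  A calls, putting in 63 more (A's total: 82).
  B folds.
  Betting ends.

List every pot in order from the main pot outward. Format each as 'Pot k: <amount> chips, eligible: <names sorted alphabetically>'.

Contributions: A=82, B=19, C=82, D=82, E=82, F=46
Folded: B
Pot levels (distinct totals of non-folded players): 46, 82
Layer 1-46: A 46 + B 19 + C 46 + D 46 + E 46 + F 46 = 249 chips; eligible A, C, D, E, F
Layer 47-82: 36 each from A, C, D, E = 36*4 = 144 chips; eligible A, C, D, E

Pot 1: 249 chips, eligible: A, C, D, E, F
Pot 2: 144 chips, eligible: A, C, D, E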